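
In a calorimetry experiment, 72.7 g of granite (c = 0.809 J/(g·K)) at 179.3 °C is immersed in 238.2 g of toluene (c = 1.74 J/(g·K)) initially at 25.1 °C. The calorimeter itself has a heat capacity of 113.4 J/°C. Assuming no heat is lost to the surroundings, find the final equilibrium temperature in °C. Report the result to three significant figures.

T_f = 40.6 °C

Heat lost by granite = heat gained by toluene + calorimeter.
(72.7)(0.809)(179.3 − T) = [(238.2)(1.74) + 113.4](T − 25.1)
58.8143 (179.3 − T) = 527.868 (T − 25.1)
10545 − 58.8143 T = 527.868 T − 13249
23794 = 586.6823 T
T = 40.56 °C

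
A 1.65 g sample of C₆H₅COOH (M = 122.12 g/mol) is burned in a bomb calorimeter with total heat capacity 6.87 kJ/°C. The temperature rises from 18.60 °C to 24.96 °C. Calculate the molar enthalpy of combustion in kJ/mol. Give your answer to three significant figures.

ΔH = -3230 kJ/mol

ΔT = 24.96 − 18.60 = 6.36 °C
q_cal = C_cal × ΔT = 6.87 × 6.36 = 43.6932 kJ
n = 1.65 / 122.12 = 0.01351 mol
q_rxn = −q_cal = -43.6932 kJ
ΔH = -43.6932 / 0.01351 = -3234 kJ/mol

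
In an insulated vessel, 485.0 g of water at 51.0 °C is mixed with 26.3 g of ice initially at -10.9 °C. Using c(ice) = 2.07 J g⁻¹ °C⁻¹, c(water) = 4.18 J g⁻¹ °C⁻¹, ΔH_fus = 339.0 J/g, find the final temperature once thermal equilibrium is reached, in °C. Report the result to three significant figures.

Heat to bring ice to 0 °C and melt it: q₁ = 26.3×2.07×10.9 + 26.3×339.0 = 9509.1 J
Heat the water can supply cooling to 0 °C: 485.0×4.18×51.0 = 103392 J > q₁, so all ice melts.
Energy balance: 485.0×4.18×(51.0 − T) = 9509.1 + 26.3×4.18×(T − 0)
2027.3(51.0 − T) = 9509.1 + 109.934 T
103392 − 9509.1 = 2137.234 T
T = 93882.9 / 2137.234 = 43.93 °C

T_f = 43.9 °C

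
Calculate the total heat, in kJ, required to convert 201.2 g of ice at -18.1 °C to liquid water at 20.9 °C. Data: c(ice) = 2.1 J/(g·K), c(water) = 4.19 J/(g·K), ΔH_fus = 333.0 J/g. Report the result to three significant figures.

q = 92.3 kJ

q1 (heat ice -18.1→0.0 °C): 201.2 × 2.1 × 18.1 = 7648 J
q2 (melt at 0 °C): 201.2 × 333.0 = 67000 J
q3 (heat water 0.0→20.9 °C): 201.2 × 4.19 × 20.9 = 17619 J
Total: 7648 + 67000 + 17619 = 92267 J = 92.3 kJ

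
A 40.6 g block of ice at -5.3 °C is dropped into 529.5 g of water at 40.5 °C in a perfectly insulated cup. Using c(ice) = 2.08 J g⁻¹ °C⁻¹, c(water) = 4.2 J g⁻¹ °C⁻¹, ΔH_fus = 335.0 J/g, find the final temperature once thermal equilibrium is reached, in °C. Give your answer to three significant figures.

T_f = 31.7 °C

Heat to bring ice to 0 °C and melt it: q₁ = 40.6×2.08×5.3 + 40.6×335.0 = 14049 J
Heat the water can supply cooling to 0 °C: 529.5×4.2×40.5 = 90068.0 J > q₁, so all ice melts.
Energy balance: 529.5×4.2×(40.5 − T) = 14049 + 40.6×4.2×(T − 0)
2223.9(40.5 − T) = 14049 + 170.52 T
90068.0 − 14049 = 2394.42 T
T = 76019.0 / 2394.42 = 31.748 °C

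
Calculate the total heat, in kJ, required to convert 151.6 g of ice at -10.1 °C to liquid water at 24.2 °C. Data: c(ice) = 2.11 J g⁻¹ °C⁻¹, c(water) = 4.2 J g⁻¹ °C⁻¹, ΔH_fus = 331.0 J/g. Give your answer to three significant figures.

q = 68.8 kJ

q1 (heat ice -10.1→0.0 °C): 151.6 × 2.11 × 10.1 = 3231 J
q2 (melt at 0 °C): 151.6 × 331.0 = 50180 J
q3 (heat water 0.0→24.2 °C): 151.6 × 4.2 × 24.2 = 15409 J
Total: 3231 + 50180 + 15409 = 68820 J = 68.8 kJ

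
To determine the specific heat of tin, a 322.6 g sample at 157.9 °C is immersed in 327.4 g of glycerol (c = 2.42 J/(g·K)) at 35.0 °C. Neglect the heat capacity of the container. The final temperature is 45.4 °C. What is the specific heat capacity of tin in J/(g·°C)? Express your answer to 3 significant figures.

q_gained = (327.4 × 2.42) × (45.4 − 35.0) = 8240 J
q_lost = 322.6 × c × (157.9 − 45.4) = 36292.5 c
Set equal: c = 8240 / 36292.5 = 0.227 J/(g·°C)

c = 0.227 J/(g·°C)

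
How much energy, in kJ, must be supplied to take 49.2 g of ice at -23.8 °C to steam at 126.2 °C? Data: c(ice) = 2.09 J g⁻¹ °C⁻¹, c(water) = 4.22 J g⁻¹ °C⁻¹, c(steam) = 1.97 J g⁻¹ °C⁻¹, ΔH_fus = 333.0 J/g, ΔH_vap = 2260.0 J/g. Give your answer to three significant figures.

q1 (heat ice -23.8→0.0 °C): 49.2 × 2.09 × 23.8 = 2447 J
q2 (melt at 0 °C): 49.2 × 333.0 = 16384 J
q3 (heat water 0.0→100.0 °C): 49.2 × 4.22 × 100.0 = 20762 J
q4 (vaporize at 100 °C): 49.2 × 2260.0 = 111192 J
q5 (heat steam 100.0→126.2 °C): 49.2 × 1.97 × 26.2 = 2539 J
Total: 2447 + 16384 + 20762 + 111192 + 2539 = 153324 J = 153 kJ

q = 153 kJ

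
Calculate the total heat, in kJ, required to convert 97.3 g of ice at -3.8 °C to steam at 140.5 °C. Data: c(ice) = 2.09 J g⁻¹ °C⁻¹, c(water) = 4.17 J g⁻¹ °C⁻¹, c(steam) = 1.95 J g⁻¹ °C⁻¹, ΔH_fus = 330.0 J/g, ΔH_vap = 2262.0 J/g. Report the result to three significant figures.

q = 301 kJ

q1 (heat ice -3.8→0.0 °C): 97.3 × 2.09 × 3.8 = 773 J
q2 (melt at 0 °C): 97.3 × 330.0 = 32109 J
q3 (heat water 0.0→100.0 °C): 97.3 × 4.17 × 100.0 = 40574 J
q4 (vaporize at 100 °C): 97.3 × 2262.0 = 220093 J
q5 (heat steam 100.0→140.5 °C): 97.3 × 1.95 × 40.5 = 7684 J
Total: 773 + 32109 + 40574 + 220093 + 7684 = 301233 J = 301 kJ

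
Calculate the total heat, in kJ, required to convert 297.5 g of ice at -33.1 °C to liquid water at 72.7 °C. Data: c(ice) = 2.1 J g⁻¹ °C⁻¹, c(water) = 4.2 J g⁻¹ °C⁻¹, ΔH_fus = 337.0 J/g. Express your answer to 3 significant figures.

q = 212 kJ

q1 (heat ice -33.1→0.0 °C): 297.5 × 2.1 × 33.1 = 20679 J
q2 (melt at 0 °C): 297.5 × 337.0 = 100258 J
q3 (heat water 0.0→72.7 °C): 297.5 × 4.2 × 72.7 = 90839 J
Total: 20679 + 100258 + 90839 = 211776 J = 212 kJ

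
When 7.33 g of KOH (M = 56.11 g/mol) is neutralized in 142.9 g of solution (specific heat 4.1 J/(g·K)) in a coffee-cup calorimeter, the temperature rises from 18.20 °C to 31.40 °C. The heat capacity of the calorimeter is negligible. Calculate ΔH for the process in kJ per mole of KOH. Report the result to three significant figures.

ΔH = -59.2 kJ/mol

|ΔT| = |31.40 − 18.20| = 13.20 °C
|q_surr| = (142.9 × 4.1) × 13.20 = 585.89 × 13.20 = 7734 J
n(KOH) = 7.33 / 56.11 = 0.1306 mol
Temperature rose, so q_rxn = −|q_surr| = -7.734 kJ
ΔH = q_rxn / n = -59.22 kJ/mol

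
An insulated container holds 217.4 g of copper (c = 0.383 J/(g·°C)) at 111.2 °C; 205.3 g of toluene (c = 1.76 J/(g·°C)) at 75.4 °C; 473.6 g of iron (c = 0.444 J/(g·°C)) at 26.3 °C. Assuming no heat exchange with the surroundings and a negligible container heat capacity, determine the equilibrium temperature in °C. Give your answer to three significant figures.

T_f = 64.2 °C

Σ mᵢcᵢ(T − Tᵢ) = 0  ⇒  T = Σ mᵢcᵢTᵢ / Σ mᵢcᵢ
Σ mᵢcᵢ = 217.4×0.383 + 205.3×1.76 + 473.6×0.444 = 654.8706
Σ mᵢcᵢTᵢ = 83.2642×111.2 + 361.328×75.4 + 210.2784×26.3 = 42033
T = 42033 / 654.8706 = 64.19 °C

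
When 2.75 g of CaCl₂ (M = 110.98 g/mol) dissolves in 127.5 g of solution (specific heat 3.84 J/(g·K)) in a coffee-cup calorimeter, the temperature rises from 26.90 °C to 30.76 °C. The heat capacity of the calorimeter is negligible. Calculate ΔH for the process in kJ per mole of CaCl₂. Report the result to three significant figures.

ΔH = -76.3 kJ/mol

|ΔT| = |30.76 − 26.90| = 3.86 °C
|q_surr| = (127.5 × 3.84) × 3.86 = 489.6 × 3.86 = 1890 J
n(CaCl₂) = 2.75 / 110.98 = 0.02478 mol
Temperature rose, so q_rxn = −|q_surr| = -1.890 kJ
ΔH = q_rxn / n = -76.27 kJ/mol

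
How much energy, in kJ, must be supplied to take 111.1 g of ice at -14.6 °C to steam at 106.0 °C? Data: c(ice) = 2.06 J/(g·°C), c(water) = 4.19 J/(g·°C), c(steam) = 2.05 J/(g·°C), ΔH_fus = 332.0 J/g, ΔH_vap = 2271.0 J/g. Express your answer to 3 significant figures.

q1 (heat ice -14.6→0.0 °C): 111.1 × 2.06 × 14.6 = 3341 J
q2 (melt at 0 °C): 111.1 × 332.0 = 36885 J
q3 (heat water 0.0→100.0 °C): 111.1 × 4.19 × 100.0 = 46551 J
q4 (vaporize at 100 °C): 111.1 × 2271.0 = 252308 J
q5 (heat steam 100.0→106.0 °C): 111.1 × 2.05 × 6.0 = 1367 J
Total: 3341 + 36885 + 46551 + 252308 + 1367 = 340452 J = 340 kJ

q = 340 kJ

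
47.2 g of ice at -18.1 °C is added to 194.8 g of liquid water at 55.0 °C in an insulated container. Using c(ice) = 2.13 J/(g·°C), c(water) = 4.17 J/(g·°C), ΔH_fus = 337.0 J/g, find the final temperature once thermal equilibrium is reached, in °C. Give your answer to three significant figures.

T_f = 26.7 °C

Heat to bring ice to 0 °C and melt it: q₁ = 47.2×2.13×18.1 + 47.2×337.0 = 17726 J
Heat the water can supply cooling to 0 °C: 194.8×4.17×55.0 = 44677.4 J > q₁, so all ice melts.
Energy balance: 194.8×4.17×(55.0 − T) = 17726 + 47.2×4.17×(T − 0)
812.316(55.0 − T) = 17726 + 196.824 T
44677.4 − 17726 = 1009.140 T
T = 26951.4 / 1009.140 = 26.71 °C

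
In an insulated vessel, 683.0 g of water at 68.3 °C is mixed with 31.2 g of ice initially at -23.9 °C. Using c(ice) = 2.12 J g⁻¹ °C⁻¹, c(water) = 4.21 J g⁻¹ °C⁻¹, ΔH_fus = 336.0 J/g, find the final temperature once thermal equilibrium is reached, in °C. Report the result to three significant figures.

T_f = 61.3 °C

Heat to bring ice to 0 °C and melt it: q₁ = 31.2×2.12×23.9 + 31.2×336.0 = 12064 J
Heat the water can supply cooling to 0 °C: 683.0×4.21×68.3 = 196392 J > q₁, so all ice melts.
Energy balance: 683.0×4.21×(68.3 − T) = 12064 + 31.2×4.21×(T − 0)
2875.43(68.3 − T) = 12064 + 131.352 T
196392 − 12064 = 3006.782 T
T = 184328 / 3006.782 = 61.30 °C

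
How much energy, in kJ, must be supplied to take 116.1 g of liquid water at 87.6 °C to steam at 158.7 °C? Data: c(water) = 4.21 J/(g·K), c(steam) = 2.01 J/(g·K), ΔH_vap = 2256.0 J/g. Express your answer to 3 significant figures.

q = 282 kJ

q1 (heat water 87.6→100.0 °C): 116.1 × 4.21 × 12.4 = 6061 J
q2 (vaporize at 100 °C): 116.1 × 2256.0 = 261922 J
q3 (heat steam 100.0→158.7 °C): 116.1 × 2.01 × 58.7 = 13698 J
Total: 6061 + 261922 + 13698 = 281681 J = 282 kJ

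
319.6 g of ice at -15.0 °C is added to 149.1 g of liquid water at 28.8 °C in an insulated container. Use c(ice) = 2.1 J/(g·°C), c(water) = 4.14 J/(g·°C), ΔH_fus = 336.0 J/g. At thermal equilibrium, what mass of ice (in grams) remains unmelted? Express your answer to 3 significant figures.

Heat to warm all ice to 0 °C: 319.6×2.1×15.0 = 10067 J
Heat released by water cooling to 0 °C: 149.1×4.14×28.8 = 17777 J
17777 J < 10067 + 319.6×336.0 = 117452.6 J, so not all ice melts; final T = 0 °C.
Heat left for melting: 17777 − 10067 = 7710 J
Mass melted = 7710 / 336.0 = 22.95 g
Ice remaining = 319.6 − 22.95 = 296.65 g

m_ice remaining = 297 g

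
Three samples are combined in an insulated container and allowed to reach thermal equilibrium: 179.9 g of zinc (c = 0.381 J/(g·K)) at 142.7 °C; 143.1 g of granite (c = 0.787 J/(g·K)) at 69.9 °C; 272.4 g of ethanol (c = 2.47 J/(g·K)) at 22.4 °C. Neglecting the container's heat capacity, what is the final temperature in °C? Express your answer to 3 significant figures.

T_f = 38.3 °C

Σ mᵢcᵢ(T − Tᵢ) = 0  ⇒  T = Σ mᵢcᵢTᵢ / Σ mᵢcᵢ
Σ mᵢcᵢ = 179.9×0.381 + 143.1×0.787 + 272.4×2.47 = 853.9896
Σ mᵢcᵢTᵢ = 68.5419×142.7 + 112.6197×69.9 + 672.828×22.4 = 32724
T = 32724 / 853.9896 = 38.32 °C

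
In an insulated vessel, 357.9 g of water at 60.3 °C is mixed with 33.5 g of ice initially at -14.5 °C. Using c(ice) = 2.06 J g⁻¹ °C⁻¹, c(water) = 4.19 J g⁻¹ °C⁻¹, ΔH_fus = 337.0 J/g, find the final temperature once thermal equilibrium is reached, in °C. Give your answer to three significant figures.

Heat to bring ice to 0 °C and melt it: q₁ = 33.5×2.06×14.5 + 33.5×337.0 = 12290 J
Heat the water can supply cooling to 0 °C: 357.9×4.19×60.3 = 90425.9 J > q₁, so all ice melts.
Energy balance: 357.9×4.19×(60.3 − T) = 12290 + 33.5×4.19×(T − 0)
1499.601(60.3 − T) = 12290 + 140.365 T
90425.9 − 12290 = 1639.966 T
T = 78135.9 / 1639.966 = 47.64 °C

T_f = 47.6 °C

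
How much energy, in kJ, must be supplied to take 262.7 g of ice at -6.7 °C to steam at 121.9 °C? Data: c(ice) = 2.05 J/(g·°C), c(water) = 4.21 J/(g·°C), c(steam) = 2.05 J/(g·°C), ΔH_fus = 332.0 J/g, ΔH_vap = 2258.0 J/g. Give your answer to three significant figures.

q1 (heat ice -6.7→0.0 °C): 262.7 × 2.05 × 6.7 = 3608 J
q2 (melt at 0 °C): 262.7 × 332.0 = 87216 J
q3 (heat water 0.0→100.0 °C): 262.7 × 4.21 × 100.0 = 110597 J
q4 (vaporize at 100 °C): 262.7 × 2258.0 = 593177 J
q5 (heat steam 100.0→121.9 °C): 262.7 × 2.05 × 21.9 = 11794 J
Total: 3608 + 87216 + 110597 + 593177 + 11794 = 806392 J = 806 kJ

q = 806 kJ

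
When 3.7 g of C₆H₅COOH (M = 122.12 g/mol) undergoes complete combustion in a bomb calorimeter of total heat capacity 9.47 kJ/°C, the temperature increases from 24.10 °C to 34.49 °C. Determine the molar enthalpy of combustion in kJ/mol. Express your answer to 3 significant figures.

ΔH = -3250 kJ/mol

ΔT = 34.49 − 24.10 = 10.39 °C
q_cal = C_cal × ΔT = 9.47 × 10.39 = 98.3933 kJ
n = 3.7 / 122.12 = 0.03030 mol
q_rxn = −q_cal = -98.3933 kJ
ΔH = -98.3933 / 0.03030 = -3247 kJ/mol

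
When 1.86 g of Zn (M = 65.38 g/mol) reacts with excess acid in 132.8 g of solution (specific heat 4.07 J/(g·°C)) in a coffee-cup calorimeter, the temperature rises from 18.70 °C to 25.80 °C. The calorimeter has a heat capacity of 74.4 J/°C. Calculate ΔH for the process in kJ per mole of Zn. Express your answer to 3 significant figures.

ΔH = -153 kJ/mol

|ΔT| = |25.80 − 18.70| = 7.10 °C
|q_surr| = (132.8 × 4.07 + 74.4) × 7.10 = 614.896 × 7.10 = 4366 J
n(Zn) = 1.86 / 65.38 = 0.02845 mol
Temperature rose, so q_rxn = −|q_surr| = -4.366 kJ
ΔH = q_rxn / n = -153.46 kJ/mol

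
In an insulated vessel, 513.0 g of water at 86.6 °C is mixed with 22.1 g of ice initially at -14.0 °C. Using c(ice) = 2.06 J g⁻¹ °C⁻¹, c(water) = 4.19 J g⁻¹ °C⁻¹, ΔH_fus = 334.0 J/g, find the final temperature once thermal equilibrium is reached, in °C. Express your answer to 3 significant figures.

T_f = 79.4 °C

Heat to bring ice to 0 °C and melt it: q₁ = 22.1×2.06×14.0 + 22.1×334.0 = 8018.8 J
Heat the water can supply cooling to 0 °C: 513.0×4.19×86.6 = 186144 J > q₁, so all ice melts.
Energy balance: 513.0×4.19×(86.6 − T) = 8018.8 + 22.1×4.19×(T − 0)
2149.47(86.6 − T) = 8018.8 + 92.599 T
186144 − 8018.8 = 2242.069 T
T = 178125.2 / 2242.069 = 79.447 °C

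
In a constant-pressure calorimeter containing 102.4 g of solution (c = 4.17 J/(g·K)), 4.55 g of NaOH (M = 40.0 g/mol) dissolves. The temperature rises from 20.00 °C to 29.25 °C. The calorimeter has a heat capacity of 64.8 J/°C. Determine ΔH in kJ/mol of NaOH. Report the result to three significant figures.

|ΔT| = |29.25 − 20.00| = 9.25 °C
|q_surr| = (102.4 × 4.17 + 64.8) × 9.25 = 491.808 × 9.25 = 4549 J
n(NaOH) = 4.55 / 40.0 = 0.1138 mol
Temperature rose, so q_rxn = −|q_surr| = -4.549 kJ
ΔH = q_rxn / n = -39.97 kJ/mol

ΔH = -40.0 kJ/mol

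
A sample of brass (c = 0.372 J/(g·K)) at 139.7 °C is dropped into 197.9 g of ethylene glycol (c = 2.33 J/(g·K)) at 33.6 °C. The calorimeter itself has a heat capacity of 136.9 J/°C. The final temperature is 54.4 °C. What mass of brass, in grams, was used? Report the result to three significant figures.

m = 392 g

q_gained = (197.9 × 2.33 + 136.9) × (54.4 − 33.6) = 12440 J
q_lost = m × 0.372 × (139.7 − 54.4) = 31.7316 m
m = 12440 / 31.7316 = 392 g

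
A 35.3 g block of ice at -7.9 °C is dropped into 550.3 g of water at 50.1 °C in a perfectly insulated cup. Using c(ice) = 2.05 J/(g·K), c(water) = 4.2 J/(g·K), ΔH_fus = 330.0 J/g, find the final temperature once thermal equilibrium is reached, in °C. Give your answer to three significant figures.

T_f = 42.1 °C

Heat to bring ice to 0 °C and melt it: q₁ = 35.3×2.05×7.9 + 35.3×330.0 = 12221 J
Heat the water can supply cooling to 0 °C: 550.3×4.2×50.1 = 115794 J > q₁, so all ice melts.
Energy balance: 550.3×4.2×(50.1 − T) = 12221 + 35.3×4.2×(T − 0)
2311.26(50.1 − T) = 12221 + 148.26 T
115794 − 12221 = 2459.52 T
T = 103573 / 2459.52 = 42.11 °C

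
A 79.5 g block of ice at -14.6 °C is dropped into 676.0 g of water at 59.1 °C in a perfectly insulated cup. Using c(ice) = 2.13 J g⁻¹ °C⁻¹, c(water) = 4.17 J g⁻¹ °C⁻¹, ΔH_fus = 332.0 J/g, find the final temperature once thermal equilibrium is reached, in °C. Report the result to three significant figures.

T_f = 43.7 °C

Heat to bring ice to 0 °C and melt it: q₁ = 79.5×2.13×14.6 + 79.5×332.0 = 28866 J
Heat the water can supply cooling to 0 °C: 676.0×4.17×59.1 = 166598 J > q₁, so all ice melts.
Energy balance: 676.0×4.17×(59.1 − T) = 28866 + 79.5×4.17×(T − 0)
2818.92(59.1 − T) = 28866 + 331.515 T
166598 − 28866 = 3150.435 T
T = 137732 / 3150.435 = 43.72 °C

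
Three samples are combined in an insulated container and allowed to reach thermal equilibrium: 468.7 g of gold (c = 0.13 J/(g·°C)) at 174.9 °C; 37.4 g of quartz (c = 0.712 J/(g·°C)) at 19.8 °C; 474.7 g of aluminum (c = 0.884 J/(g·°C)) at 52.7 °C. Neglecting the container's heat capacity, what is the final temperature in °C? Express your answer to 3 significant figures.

T_f = 65.7 °C

Σ mᵢcᵢ(T − Tᵢ) = 0  ⇒  T = Σ mᵢcᵢTᵢ / Σ mᵢcᵢ
Σ mᵢcᵢ = 468.7×0.13 + 37.4×0.712 + 474.7×0.884 = 507.1946
Σ mᵢcᵢTᵢ = 60.931×174.9 + 26.6288×19.8 + 419.6348×52.7 = 33299
T = 33299 / 507.1946 = 65.65 °C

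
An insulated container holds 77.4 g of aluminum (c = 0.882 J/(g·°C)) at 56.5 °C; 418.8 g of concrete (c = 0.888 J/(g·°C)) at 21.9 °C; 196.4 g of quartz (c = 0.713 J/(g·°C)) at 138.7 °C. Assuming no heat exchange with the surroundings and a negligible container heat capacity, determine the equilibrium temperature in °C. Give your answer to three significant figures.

Σ mᵢcᵢ(T − Tᵢ) = 0  ⇒  T = Σ mᵢcᵢTᵢ / Σ mᵢcᵢ
Σ mᵢcᵢ = 77.4×0.882 + 418.8×0.888 + 196.4×0.713 = 580.1944
Σ mᵢcᵢTᵢ = 68.2668×56.5 + 371.8944×21.9 + 140.0332×138.7 = 31424
T = 31424 / 580.1944 = 54.16 °C

T_f = 54.2 °C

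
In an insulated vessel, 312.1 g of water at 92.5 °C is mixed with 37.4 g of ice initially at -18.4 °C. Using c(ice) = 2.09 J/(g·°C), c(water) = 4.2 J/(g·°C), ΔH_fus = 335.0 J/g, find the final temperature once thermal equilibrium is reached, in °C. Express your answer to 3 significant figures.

Heat to bring ice to 0 °C and melt it: q₁ = 37.4×2.09×18.4 + 37.4×335.0 = 13967 J
Heat the water can supply cooling to 0 °C: 312.1×4.2×92.5 = 121251 J > q₁, so all ice melts.
Energy balance: 312.1×4.2×(92.5 − T) = 13967 + 37.4×4.2×(T − 0)
1310.82(92.5 − T) = 13967 + 157.08 T
121251 − 13967 = 1467.90 T
T = 107284 / 1467.90 = 73.09 °C

T_f = 73.1 °C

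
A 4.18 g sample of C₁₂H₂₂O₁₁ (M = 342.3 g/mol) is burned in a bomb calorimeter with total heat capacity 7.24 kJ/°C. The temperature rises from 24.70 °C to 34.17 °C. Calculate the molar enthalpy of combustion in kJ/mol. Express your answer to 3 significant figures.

ΔT = 34.17 − 24.70 = 9.47 °C
q_cal = C_cal × ΔT = 7.24 × 9.47 = 68.5628 kJ
n = 4.18 / 342.3 = 0.012212 mol
q_rxn = −q_cal = -68.5628 kJ
ΔH = -68.5628 / 0.012212 = -5614 kJ/mol

ΔH = -5610 kJ/mol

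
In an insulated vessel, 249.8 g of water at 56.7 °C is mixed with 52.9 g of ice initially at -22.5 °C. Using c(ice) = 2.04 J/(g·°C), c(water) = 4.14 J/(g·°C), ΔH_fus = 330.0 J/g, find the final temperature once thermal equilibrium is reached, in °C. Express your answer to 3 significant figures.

Heat to bring ice to 0 °C and melt it: q₁ = 52.9×2.04×22.5 + 52.9×330.0 = 19885 J
Heat the water can supply cooling to 0 °C: 249.8×4.14×56.7 = 58637.6 J > q₁, so all ice melts.
Energy balance: 249.8×4.14×(56.7 − T) = 19885 + 52.9×4.14×(T − 0)
1034.172(56.7 − T) = 19885 + 219.006 T
58637.6 − 19885 = 1253.178 T
T = 38752.6 / 1253.178 = 30.92 °C

T_f = 30.9 °C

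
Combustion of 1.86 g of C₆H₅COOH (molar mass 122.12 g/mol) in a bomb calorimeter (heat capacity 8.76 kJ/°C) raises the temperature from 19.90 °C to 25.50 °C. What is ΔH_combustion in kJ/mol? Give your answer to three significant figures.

ΔT = 25.50 − 19.90 = 5.60 °C
q_cal = C_cal × ΔT = 8.76 × 5.60 = 49.056 kJ
n = 1.86 / 122.12 = 0.01523 mol
q_rxn = −q_cal = -49.056 kJ
ΔH = -49.056 / 0.01523 = -3221 kJ/mol

ΔH = -3220 kJ/mol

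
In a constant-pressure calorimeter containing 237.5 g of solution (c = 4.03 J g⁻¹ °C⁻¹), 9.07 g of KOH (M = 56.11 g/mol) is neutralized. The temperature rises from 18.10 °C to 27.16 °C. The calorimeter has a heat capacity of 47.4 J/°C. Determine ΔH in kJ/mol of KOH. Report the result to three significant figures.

|ΔT| = |27.16 − 18.10| = 9.06 °C
|q_surr| = (237.5 × 4.03 + 47.4) × 9.06 = 1004.525 × 9.06 = 9101 J
n(KOH) = 9.07 / 56.11 = 0.1616 mol
Temperature rose, so q_rxn = −|q_surr| = -9.101 kJ
ΔH = q_rxn / n = -56.32 kJ/mol

ΔH = -56.3 kJ/mol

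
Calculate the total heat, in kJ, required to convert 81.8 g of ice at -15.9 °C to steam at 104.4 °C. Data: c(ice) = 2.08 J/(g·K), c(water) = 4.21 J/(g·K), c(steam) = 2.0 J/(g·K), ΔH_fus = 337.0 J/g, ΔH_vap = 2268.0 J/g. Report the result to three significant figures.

q = 251 kJ

q1 (heat ice -15.9→0.0 °C): 81.8 × 2.08 × 15.9 = 2705 J
q2 (melt at 0 °C): 81.8 × 337.0 = 27567 J
q3 (heat water 0.0→100.0 °C): 81.8 × 4.21 × 100.0 = 34438 J
q4 (vaporize at 100 °C): 81.8 × 2268.0 = 185522 J
q5 (heat steam 100.0→104.4 °C): 81.8 × 2.0 × 4.4 = 720 J
Total: 2705 + 27567 + 34438 + 185522 + 720 = 250952 J = 251 kJ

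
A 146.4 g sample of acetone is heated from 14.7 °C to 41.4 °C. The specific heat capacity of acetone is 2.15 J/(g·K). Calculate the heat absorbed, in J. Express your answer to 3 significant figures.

q = 8400 J

q = m c ΔT = 146.4 × 2.15 × (41.4 − 14.7)
q = 146.4 × 2.15 × 26.7 = 8404 J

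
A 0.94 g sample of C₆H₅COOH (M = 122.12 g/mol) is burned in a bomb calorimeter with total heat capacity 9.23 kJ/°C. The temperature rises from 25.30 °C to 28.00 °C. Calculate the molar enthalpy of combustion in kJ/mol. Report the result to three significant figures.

ΔH = -3240 kJ/mol

ΔT = 28.00 − 25.30 = 2.70 °C
q_cal = C_cal × ΔT = 9.23 × 2.70 = 24.921 kJ
n = 0.94 / 122.12 = 0.007697 mol
q_rxn = −q_cal = -24.921 kJ
ΔH = -24.921 / 0.007697 = -3238 kJ/mol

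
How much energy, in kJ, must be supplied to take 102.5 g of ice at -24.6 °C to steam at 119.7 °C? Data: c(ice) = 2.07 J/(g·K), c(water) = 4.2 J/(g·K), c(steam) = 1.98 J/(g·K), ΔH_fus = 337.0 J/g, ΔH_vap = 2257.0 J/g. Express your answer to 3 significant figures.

q = 318 kJ

q1 (heat ice -24.6→0.0 °C): 102.5 × 2.07 × 24.6 = 5220 J
q2 (melt at 0 °C): 102.5 × 337.0 = 34543 J
q3 (heat water 0.0→100.0 °C): 102.5 × 4.2 × 100.0 = 43050 J
q4 (vaporize at 100 °C): 102.5 × 2257.0 = 231343 J
q5 (heat steam 100.0→119.7 °C): 102.5 × 1.98 × 19.7 = 3998 J
Total: 5220 + 34543 + 43050 + 231343 + 3998 = 318154 J = 318 kJ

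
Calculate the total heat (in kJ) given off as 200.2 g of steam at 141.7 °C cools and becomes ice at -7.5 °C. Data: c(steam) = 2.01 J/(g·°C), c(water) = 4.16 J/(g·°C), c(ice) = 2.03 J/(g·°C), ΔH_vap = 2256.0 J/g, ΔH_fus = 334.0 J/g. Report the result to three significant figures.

q = 622 kJ

q1 (cool steam 141.7→100 °C): 200.2 × 2.01 × 41.7 = 16780 J
q2 (condense at 100 °C): 200.2 × 2256.0 = 451651 J
q3 (cool water 100→0 °C): 200.2 × 4.16 × 100.0 = 83283 J
q4 (freeze at 0 °C): 200.2 × 334.0 = 66867 J
q5 (cool ice 0→-7.5 °C): 200.2 × 2.03 × 7.5 = 3048 J
Total: 16780 + 451651 + 83283 + 66867 + 3048 = 621629 J = 622 kJ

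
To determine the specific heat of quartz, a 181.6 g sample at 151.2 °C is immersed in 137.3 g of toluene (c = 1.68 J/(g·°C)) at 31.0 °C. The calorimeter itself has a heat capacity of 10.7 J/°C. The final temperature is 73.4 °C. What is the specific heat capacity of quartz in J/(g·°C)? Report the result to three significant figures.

c = 0.724 J/(g·°C)

q_gained = (137.3 × 1.68 + 10.7) × (73.4 − 31.0) = 10230 J
q_lost = 181.6 × c × (151.2 − 73.4) = 14128.48 c
Set equal: c = 10230 / 14128.48 = 0.724 J/(g·°C)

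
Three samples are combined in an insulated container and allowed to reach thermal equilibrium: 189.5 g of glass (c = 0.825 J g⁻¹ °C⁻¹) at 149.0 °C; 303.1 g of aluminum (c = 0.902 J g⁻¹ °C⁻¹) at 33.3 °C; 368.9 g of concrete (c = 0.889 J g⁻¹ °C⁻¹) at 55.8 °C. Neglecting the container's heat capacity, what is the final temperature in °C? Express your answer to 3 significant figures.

Σ mᵢcᵢ(T − Tᵢ) = 0  ⇒  T = Σ mᵢcᵢTᵢ / Σ mᵢcᵢ
Σ mᵢcᵢ = 189.5×0.825 + 303.1×0.902 + 368.9×0.889 = 757.6858
Σ mᵢcᵢTᵢ = 156.3375×149.0 + 273.3962×33.3 + 327.9521×55.8 = 50698
T = 50698 / 757.6858 = 66.91 °C

T_f = 66.9 °C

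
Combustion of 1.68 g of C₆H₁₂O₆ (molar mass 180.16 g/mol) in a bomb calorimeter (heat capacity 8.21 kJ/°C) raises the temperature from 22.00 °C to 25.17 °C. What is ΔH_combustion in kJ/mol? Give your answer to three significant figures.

ΔH = -2790 kJ/mol

ΔT = 25.17 − 22.00 = 3.17 °C
q_cal = C_cal × ΔT = 8.21 × 3.17 = 26.0257 kJ
n = 1.68 / 180.16 = 0.009325 mol
q_rxn = −q_cal = -26.0257 kJ
ΔH = -26.0257 / 0.009325 = -2791 kJ/mol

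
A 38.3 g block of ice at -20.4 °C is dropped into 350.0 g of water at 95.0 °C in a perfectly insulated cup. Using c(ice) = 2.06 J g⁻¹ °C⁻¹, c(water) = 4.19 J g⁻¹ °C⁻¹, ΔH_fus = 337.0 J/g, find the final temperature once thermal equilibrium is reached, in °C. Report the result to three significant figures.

Heat to bring ice to 0 °C and melt it: q₁ = 38.3×2.06×20.4 + 38.3×337.0 = 14517 J
Heat the water can supply cooling to 0 °C: 350.0×4.19×95.0 = 139318 J > q₁, so all ice melts.
Energy balance: 350.0×4.19×(95.0 − T) = 14517 + 38.3×4.19×(T − 0)
1466.5(95.0 − T) = 14517 + 160.477 T
139318 − 14517 = 1626.977 T
T = 124801 / 1626.977 = 76.71 °C

T_f = 76.7 °C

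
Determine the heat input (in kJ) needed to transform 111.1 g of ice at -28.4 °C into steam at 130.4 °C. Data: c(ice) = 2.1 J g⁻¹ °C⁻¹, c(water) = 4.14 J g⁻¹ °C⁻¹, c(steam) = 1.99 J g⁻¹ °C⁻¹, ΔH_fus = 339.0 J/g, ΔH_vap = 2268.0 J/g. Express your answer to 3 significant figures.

q1 (heat ice -28.4→0.0 °C): 111.1 × 2.1 × 28.4 = 6626 J
q2 (melt at 0 °C): 111.1 × 339.0 = 37663 J
q3 (heat water 0.0→100.0 °C): 111.1 × 4.14 × 100.0 = 45995 J
q4 (vaporize at 100 °C): 111.1 × 2268.0 = 251975 J
q5 (heat steam 100.0→130.4 °C): 111.1 × 1.99 × 30.4 = 6721 J
Total: 6626 + 37663 + 45995 + 251975 + 6721 = 348980 J = 349 kJ

q = 349 kJ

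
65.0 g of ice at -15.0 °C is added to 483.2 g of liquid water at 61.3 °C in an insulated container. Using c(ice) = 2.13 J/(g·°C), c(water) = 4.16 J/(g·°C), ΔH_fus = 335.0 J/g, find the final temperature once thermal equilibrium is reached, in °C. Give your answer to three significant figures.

Heat to bring ice to 0 °C and melt it: q₁ = 65.0×2.13×15.0 + 65.0×335.0 = 23852 J
Heat the water can supply cooling to 0 °C: 483.2×4.16×61.3 = 123220 J > q₁, so all ice melts.
Energy balance: 483.2×4.16×(61.3 − T) = 23852 + 65.0×4.16×(T − 0)
2010.112(61.3 − T) = 23852 + 270.4 T
123220 − 23852 = 2280.512 T
T = 99368 / 2280.512 = 43.57 °C

T_f = 43.6 °C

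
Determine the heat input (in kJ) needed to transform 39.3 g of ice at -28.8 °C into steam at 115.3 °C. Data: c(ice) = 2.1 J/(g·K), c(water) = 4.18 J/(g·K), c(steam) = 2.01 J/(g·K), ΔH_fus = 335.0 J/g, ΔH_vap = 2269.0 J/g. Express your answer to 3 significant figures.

q1 (heat ice -28.8→0.0 °C): 39.3 × 2.1 × 28.8 = 2377 J
q2 (melt at 0 °C): 39.3 × 335.0 = 13166 J
q3 (heat water 0.0→100.0 °C): 39.3 × 4.18 × 100.0 = 16427 J
q4 (vaporize at 100 °C): 39.3 × 2269.0 = 89172 J
q5 (heat steam 100.0→115.3 °C): 39.3 × 2.01 × 15.3 = 1209 J
Total: 2377 + 13166 + 16427 + 89172 + 1209 = 122351 J = 122 kJ

q = 122 kJ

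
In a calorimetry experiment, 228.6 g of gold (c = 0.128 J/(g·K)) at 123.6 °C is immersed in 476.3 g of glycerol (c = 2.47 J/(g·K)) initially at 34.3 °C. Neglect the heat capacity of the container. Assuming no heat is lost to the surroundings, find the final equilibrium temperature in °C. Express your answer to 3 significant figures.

Heat lost by gold = heat gained by glycerol.
(228.6)(0.128)(123.6 − T) = (476.3)(2.47)(T − 34.3)
29.2608 (123.6 − T) = 1176.461 (T − 34.3)
3616.6 − 29.2608 T = 1176.461 T − 40353
43969.6 = 1205.7218 T
T = 36.47 °C

T_f = 36.5 °C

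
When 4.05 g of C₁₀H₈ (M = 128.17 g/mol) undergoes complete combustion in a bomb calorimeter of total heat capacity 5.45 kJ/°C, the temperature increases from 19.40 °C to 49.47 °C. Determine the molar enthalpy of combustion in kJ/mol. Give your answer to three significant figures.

ΔT = 49.47 − 19.40 = 30.07 °C
q_cal = C_cal × ΔT = 5.45 × 30.07 = 163.8815 kJ
n = 4.05 / 128.17 = 0.03160 mol
q_rxn = −q_cal = -163.8815 kJ
ΔH = -163.8815 / 0.03160 = -5186 kJ/mol

ΔH = -5190 kJ/mol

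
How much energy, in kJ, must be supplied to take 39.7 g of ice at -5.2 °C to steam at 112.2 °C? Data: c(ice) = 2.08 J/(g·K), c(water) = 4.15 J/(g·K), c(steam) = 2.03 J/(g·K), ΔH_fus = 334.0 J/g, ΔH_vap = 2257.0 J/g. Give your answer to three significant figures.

q = 121 kJ

q1 (heat ice -5.2→0.0 °C): 39.7 × 2.08 × 5.2 = 429 J
q2 (melt at 0 °C): 39.7 × 334.0 = 13260 J
q3 (heat water 0.0→100.0 °C): 39.7 × 4.15 × 100.0 = 16476 J
q4 (vaporize at 100 °C): 39.7 × 2257.0 = 89603 J
q5 (heat steam 100.0→112.2 °C): 39.7 × 2.03 × 12.2 = 983 J
Total: 429 + 13260 + 16476 + 89603 + 983 = 120751 J = 121 kJ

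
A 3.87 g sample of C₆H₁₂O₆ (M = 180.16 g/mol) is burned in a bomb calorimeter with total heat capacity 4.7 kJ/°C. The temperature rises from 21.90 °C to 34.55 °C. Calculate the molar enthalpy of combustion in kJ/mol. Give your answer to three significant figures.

ΔT = 34.55 − 21.90 = 12.65 °C
q_cal = C_cal × ΔT = 4.7 × 12.65 = 59.455 kJ
n = 3.87 / 180.16 = 0.02148 mol
q_rxn = −q_cal = -59.455 kJ
ΔH = -59.455 / 0.02148 = -2768 kJ/mol

ΔH = -2770 kJ/mol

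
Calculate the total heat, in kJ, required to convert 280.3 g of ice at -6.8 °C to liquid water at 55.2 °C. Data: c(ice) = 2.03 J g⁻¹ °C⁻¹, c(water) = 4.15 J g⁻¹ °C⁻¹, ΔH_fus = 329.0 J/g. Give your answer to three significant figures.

q = 160 kJ

q1 (heat ice -6.8→0.0 °C): 280.3 × 2.03 × 6.8 = 3869 J
q2 (melt at 0 °C): 280.3 × 329.0 = 92219 J
q3 (heat water 0.0→55.2 °C): 280.3 × 4.15 × 55.2 = 64211 J
Total: 3869 + 92219 + 64211 = 160299 J = 160 kJ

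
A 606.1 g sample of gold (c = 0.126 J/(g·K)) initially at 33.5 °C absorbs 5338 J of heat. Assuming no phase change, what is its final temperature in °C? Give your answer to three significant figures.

T_f = 103 °C

ΔT = q / (m c) = 5338 / (606.1 × 0.126) = 69.90 °C
T_f = 33.5 + 69.90 = 103.40 °C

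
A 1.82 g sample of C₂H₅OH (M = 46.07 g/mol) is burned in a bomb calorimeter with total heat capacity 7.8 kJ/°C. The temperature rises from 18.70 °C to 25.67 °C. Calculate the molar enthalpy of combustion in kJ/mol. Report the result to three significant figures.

ΔH = -1380 kJ/mol

ΔT = 25.67 − 18.70 = 6.97 °C
q_cal = C_cal × ΔT = 7.8 × 6.97 = 54.366 kJ
n = 1.82 / 46.07 = 0.03951 mol
q_rxn = −q_cal = -54.366 kJ
ΔH = -54.366 / 0.03951 = -1376 kJ/mol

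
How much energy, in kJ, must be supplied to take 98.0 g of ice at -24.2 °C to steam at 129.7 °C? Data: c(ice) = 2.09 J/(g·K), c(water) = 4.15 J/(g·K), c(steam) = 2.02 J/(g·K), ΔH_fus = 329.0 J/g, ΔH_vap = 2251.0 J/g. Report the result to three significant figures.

q1 (heat ice -24.2→0.0 °C): 98.0 × 2.09 × 24.2 = 4957 J
q2 (melt at 0 °C): 98.0 × 329.0 = 32242 J
q3 (heat water 0.0→100.0 °C): 98.0 × 4.15 × 100.0 = 40670 J
q4 (vaporize at 100 °C): 98.0 × 2251.0 = 220598 J
q5 (heat steam 100.0→129.7 °C): 98.0 × 2.02 × 29.7 = 5879 J
Total: 4957 + 32242 + 40670 + 220598 + 5879 = 304346 J = 304 kJ

q = 304 kJ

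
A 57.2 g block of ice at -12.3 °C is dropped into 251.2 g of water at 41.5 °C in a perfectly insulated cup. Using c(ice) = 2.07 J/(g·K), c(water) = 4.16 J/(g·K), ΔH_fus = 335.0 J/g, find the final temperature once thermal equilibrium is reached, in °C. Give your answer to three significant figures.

Heat to bring ice to 0 °C and melt it: q₁ = 57.2×2.07×12.3 + 57.2×335.0 = 20618 J
Heat the water can supply cooling to 0 °C: 251.2×4.16×41.5 = 43367.2 J > q₁, so all ice melts.
Energy balance: 251.2×4.16×(41.5 − T) = 20618 + 57.2×4.16×(T − 0)
1044.992(41.5 − T) = 20618 + 237.952 T
43367.2 − 20618 = 1282.944 T
T = 22749.2 / 1282.944 = 17.73 °C

T_f = 17.7 °C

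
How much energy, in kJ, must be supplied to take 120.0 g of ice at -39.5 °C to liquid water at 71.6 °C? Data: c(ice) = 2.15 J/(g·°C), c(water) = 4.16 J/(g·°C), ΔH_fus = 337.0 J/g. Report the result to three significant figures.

q = 86.4 kJ

q1 (heat ice -39.5→0.0 °C): 120.0 × 2.15 × 39.5 = 10191 J
q2 (melt at 0 °C): 120.0 × 337.0 = 40440 J
q3 (heat water 0.0→71.6 °C): 120.0 × 4.16 × 71.6 = 35743 J
Total: 10191 + 40440 + 35743 = 86374 J = 86.4 kJ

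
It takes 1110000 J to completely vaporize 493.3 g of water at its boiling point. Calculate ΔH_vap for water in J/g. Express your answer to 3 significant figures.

ΔH_vap = 2250 J/g

ΔH_vap = q / m = 1110000 / 493.3 = 2250 J/g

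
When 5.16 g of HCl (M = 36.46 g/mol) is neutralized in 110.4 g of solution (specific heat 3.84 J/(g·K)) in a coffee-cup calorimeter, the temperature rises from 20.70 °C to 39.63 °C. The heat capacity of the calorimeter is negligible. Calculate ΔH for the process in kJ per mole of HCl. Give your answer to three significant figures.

|ΔT| = |39.63 − 20.70| = 18.93 °C
|q_surr| = (110.4 × 3.84) × 18.93 = 423.936 × 18.93 = 8025 J
n(HCl) = 5.16 / 36.46 = 0.1415 mol
Temperature rose, so q_rxn = −|q_surr| = -8.025 kJ
ΔH = q_rxn / n = -56.71 kJ/mol

ΔH = -56.7 kJ/mol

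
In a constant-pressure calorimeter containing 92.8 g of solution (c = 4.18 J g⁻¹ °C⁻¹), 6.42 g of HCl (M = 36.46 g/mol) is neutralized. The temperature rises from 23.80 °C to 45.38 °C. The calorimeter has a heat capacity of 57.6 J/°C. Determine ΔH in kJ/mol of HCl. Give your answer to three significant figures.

|ΔT| = |45.38 − 23.80| = 21.58 °C
|q_surr| = (92.8 × 4.18 + 57.6) × 21.58 = 445.504 × 21.58 = 9614 J
n(HCl) = 6.42 / 36.46 = 0.1761 mol
Temperature rose, so q_rxn = −|q_surr| = -9.614 kJ
ΔH = q_rxn / n = -54.59 kJ/mol

ΔH = -54.6 kJ/mol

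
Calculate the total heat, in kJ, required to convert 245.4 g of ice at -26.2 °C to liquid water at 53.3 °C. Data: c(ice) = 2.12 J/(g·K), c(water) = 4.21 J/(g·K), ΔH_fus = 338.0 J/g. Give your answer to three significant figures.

q1 (heat ice -26.2→0.0 °C): 245.4 × 2.12 × 26.2 = 13630 J
q2 (melt at 0 °C): 245.4 × 338.0 = 82945 J
q3 (heat water 0.0→53.3 °C): 245.4 × 4.21 × 53.3 = 55066 J
Total: 13630 + 82945 + 55066 = 151641 J = 152 kJ

q = 152 kJ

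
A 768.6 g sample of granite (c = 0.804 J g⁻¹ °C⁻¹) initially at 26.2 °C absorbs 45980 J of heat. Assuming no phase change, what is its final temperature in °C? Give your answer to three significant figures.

ΔT = q / (m c) = 45980 / (768.6 × 0.804) = 74.41 °C
T_f = 26.2 + 74.41 = 100.61 °C

T_f = 101 °C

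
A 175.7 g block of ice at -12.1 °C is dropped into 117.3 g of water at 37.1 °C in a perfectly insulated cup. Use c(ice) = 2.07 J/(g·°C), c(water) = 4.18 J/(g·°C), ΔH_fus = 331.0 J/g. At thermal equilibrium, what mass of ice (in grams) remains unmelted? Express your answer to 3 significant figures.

Heat to warm all ice to 0 °C: 175.7×2.07×12.1 = 4400.8 J
Heat released by water cooling to 0 °C: 117.3×4.18×37.1 = 18191 J
18191 J < 4400.8 + 175.7×331.0 = 62557.5 J, so not all ice melts; final T = 0 °C.
Heat left for melting: 18191 − 4400.8 = 13790.2 J
Mass melted = 13790.2 / 331.0 = 41.66 g
Ice remaining = 175.7 − 41.66 = 134.04 g

m_ice remaining = 134 g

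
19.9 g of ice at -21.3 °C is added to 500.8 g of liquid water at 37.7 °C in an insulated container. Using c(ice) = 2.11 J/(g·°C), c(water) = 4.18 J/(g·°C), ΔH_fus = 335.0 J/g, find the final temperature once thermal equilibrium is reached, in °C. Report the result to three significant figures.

Heat to bring ice to 0 °C and melt it: q₁ = 19.9×2.11×21.3 + 19.9×335.0 = 7560.9 J
Heat the water can supply cooling to 0 °C: 500.8×4.18×37.7 = 78919.1 J > q₁, so all ice melts.
Energy balance: 500.8×4.18×(37.7 − T) = 7560.9 + 19.9×4.18×(T − 0)
2093.344(37.7 − T) = 7560.9 + 83.182 T
78919.1 − 7560.9 = 2176.526 T
T = 71358.2 / 2176.526 = 32.79 °C

T_f = 32.8 °C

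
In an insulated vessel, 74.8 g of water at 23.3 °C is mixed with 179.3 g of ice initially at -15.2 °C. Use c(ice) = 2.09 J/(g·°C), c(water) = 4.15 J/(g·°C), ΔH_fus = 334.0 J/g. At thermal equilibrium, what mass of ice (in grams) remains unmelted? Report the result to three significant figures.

m_ice remaining = 175 g

Heat to warm all ice to 0 °C: 179.3×2.09×15.2 = 5696.0 J
Heat released by water cooling to 0 °C: 74.8×4.15×23.3 = 7232.8 J
7232.8 J < 5696.0 + 179.3×334.0 = 65582.2 J, so not all ice melts; final T = 0 °C.
Heat left for melting: 7232.8 − 5696.0 = 1536.8 J
Mass melted = 1536.8 / 334.0 = 4.601 g
Ice remaining = 179.3 − 4.601 = 174.699 g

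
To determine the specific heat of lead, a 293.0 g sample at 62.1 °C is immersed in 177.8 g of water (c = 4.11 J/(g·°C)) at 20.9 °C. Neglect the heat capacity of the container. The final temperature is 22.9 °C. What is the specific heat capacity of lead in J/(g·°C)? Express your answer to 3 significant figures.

c = 0.127 J/(g·°C)

q_gained = (177.8 × 4.11) × (22.9 − 20.9) = 1462 J
q_lost = 293.0 × c × (62.1 − 22.9) = 11485.6 c
Set equal: c = 1462 / 11485.6 = 0.127 J/(g·°C)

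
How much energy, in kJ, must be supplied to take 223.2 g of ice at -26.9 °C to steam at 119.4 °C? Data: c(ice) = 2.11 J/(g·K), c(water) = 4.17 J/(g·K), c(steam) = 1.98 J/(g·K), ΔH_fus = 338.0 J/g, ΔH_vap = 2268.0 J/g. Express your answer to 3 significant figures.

q1 (heat ice -26.9→0.0 °C): 223.2 × 2.11 × 26.9 = 12669 J
q2 (melt at 0 °C): 223.2 × 338.0 = 75442 J
q3 (heat water 0.0→100.0 °C): 223.2 × 4.17 × 100.0 = 93074 J
q4 (vaporize at 100 °C): 223.2 × 2268.0 = 506218 J
q5 (heat steam 100.0→119.4 °C): 223.2 × 1.98 × 19.4 = 8574 J
Total: 12669 + 75442 + 93074 + 506218 + 8574 = 695977 J = 696 kJ

q = 696 kJ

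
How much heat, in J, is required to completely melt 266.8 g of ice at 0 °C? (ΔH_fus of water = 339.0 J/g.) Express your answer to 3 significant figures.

q = 90400 J

q = m × ΔH_fus = 266.8 × 339.0 = 90445 J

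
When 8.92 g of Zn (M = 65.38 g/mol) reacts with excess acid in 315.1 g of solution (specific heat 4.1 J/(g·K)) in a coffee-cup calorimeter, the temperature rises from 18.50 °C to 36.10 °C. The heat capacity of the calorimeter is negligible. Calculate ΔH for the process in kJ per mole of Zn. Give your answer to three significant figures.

ΔH = -167 kJ/mol

|ΔT| = |36.10 − 18.50| = 17.60 °C
|q_surr| = (315.1 × 4.1) × 17.60 = 1291.91 × 17.60 = 22740 J
n(Zn) = 8.92 / 65.38 = 0.1364 mol
Temperature rose, so q_rxn = −|q_surr| = -22.74 kJ
ΔH = q_rxn / n = -166.7 kJ/mol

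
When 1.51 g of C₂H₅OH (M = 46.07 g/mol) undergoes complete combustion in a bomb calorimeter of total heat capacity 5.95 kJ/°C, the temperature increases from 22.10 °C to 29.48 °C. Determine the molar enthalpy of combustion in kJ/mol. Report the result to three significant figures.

ΔH = -1340 kJ/mol

ΔT = 29.48 − 22.10 = 7.38 °C
q_cal = C_cal × ΔT = 5.95 × 7.38 = 43.911 kJ
n = 1.51 / 46.07 = 0.03278 mol
q_rxn = −q_cal = -43.911 kJ
ΔH = -43.911 / 0.03278 = -1340 kJ/mol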